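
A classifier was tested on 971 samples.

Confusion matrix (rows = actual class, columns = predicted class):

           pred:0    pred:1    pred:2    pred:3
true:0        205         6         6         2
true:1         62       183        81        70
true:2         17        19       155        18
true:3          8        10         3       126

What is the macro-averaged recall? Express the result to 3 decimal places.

Per-class recall (TP/(TP+FN)):
  0: TP=205, FN=6+6+2=14 → 205/219 = 0.9361
  1: TP=183, FN=62+81+70=213 → 183/396 = 0.4621
  2: TP=155, FN=17+19+18=54 → 155/209 = 0.7416
  3: TP=126, FN=8+10+3=21 → 126/147 = 0.8571
Macro-recall = mean = (0.9361 + 0.4621 + 0.7416 + 0.8571) / 4 = 0.749

0.749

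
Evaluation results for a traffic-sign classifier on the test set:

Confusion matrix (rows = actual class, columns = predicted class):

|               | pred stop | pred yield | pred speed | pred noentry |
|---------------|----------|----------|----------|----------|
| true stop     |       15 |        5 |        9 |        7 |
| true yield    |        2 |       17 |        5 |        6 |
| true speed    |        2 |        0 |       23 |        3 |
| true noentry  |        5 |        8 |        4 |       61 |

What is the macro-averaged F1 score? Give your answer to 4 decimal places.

Per-class F1 score (2·TP/(2·TP+FP+FN)):
  stop: TP=15, FP=2+2+5=9, FN=5+9+7=21 → 30/60 = 0.50000
  yield: TP=17, FP=5+0+8=13, FN=2+5+6=13 → 34/60 = 0.56667
  speed: TP=23, FP=9+5+4=18, FN=2+0+3=5 → 46/69 = 0.66667
  noentry: TP=61, FP=7+6+3=16, FN=5+8+4=17 → 122/155 = 0.78710
Macro-F1 score = mean = (0.50000 + 0.56667 + 0.66667 + 0.78710) / 4 = 0.6301

0.6301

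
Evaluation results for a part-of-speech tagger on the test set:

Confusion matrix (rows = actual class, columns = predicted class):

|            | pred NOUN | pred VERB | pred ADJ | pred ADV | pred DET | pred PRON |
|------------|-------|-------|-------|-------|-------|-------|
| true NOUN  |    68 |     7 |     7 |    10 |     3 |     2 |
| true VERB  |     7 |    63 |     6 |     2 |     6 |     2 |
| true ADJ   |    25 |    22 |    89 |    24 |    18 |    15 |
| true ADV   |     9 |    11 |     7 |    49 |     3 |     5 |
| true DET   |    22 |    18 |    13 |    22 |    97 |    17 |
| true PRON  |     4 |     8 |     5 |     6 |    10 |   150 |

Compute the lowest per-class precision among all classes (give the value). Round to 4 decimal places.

0.4336

Per-class precision (TP/(TP+FP)):
  NOUN: TP=68, FP=7+25+9+22+4=67 → 68/135 = 0.50370
  VERB: TP=63, FP=7+22+11+18+8=66 → 63/129 = 0.48837
  ADJ: TP=89, FP=7+6+7+13+5=38 → 89/127 = 0.70079
  ADV: TP=49, FP=10+2+24+22+6=64 → 49/113 = 0.43363
  DET: TP=97, FP=3+6+18+3+10=40 → 97/137 = 0.70803
  PRON: TP=150, FP=2+2+15+5+17=41 → 150/191 = 0.78534
Lowest is class 'ADV' with precision = 0.4336.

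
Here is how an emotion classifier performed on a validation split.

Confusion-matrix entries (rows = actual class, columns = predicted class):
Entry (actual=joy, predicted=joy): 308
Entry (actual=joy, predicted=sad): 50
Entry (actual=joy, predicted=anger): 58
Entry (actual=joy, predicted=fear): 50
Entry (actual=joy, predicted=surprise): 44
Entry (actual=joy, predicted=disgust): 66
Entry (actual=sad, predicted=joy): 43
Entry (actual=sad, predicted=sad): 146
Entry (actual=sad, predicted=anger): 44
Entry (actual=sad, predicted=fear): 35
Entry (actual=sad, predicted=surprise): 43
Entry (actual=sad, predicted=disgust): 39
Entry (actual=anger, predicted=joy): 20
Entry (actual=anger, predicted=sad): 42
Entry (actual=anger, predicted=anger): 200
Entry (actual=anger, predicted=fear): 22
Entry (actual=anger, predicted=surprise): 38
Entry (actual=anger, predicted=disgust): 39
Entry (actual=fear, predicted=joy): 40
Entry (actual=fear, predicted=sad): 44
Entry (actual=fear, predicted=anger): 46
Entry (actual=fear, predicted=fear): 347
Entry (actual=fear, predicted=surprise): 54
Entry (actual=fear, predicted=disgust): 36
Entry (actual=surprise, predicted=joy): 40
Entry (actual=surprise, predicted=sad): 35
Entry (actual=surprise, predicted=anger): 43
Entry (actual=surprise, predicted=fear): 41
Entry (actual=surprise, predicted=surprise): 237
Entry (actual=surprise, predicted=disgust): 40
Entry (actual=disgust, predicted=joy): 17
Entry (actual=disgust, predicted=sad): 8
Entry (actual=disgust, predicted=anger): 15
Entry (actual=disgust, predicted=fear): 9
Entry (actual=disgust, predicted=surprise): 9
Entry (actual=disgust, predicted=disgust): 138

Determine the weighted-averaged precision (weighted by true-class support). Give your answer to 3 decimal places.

0.572

Per-class precision (TP/(TP+FP)):
  joy: TP=308, FP=43+20+40+40+17=160 → 308/468 = 0.6581
  sad: TP=146, FP=50+42+44+35+8=179 → 146/325 = 0.4492
  anger: TP=200, FP=58+44+46+43+15=206 → 200/406 = 0.4926
  fear: TP=347, FP=50+35+22+41+9=157 → 347/504 = 0.6885
  surprise: TP=237, FP=44+43+38+54+9=188 → 237/425 = 0.5576
  disgust: TP=138, FP=66+39+39+36+40=220 → 138/358 = 0.3855
Weighted-precision = Σ (supportᵢ/N)·precisionᵢ with N=2486: (576/2486)·0.6581 + (350/2486)·0.4492 + (361/2486)·0.4926 + (567/2486)·0.6885 + (436/2486)·0.5576 + (196/2486)·0.3855 = 0.572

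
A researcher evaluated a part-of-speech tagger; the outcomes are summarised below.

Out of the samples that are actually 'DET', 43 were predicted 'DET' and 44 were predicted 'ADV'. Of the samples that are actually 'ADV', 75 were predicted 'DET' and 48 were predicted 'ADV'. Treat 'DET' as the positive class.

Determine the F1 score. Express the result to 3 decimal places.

0.420

Precision = TP/(TP+FP) = 43/118 = 0.3644
Recall = TP/(TP+FN) = 43/87 = 0.4943
F1 = 2·TP/(2·TP+FP+FN) = 86/205 = 0.420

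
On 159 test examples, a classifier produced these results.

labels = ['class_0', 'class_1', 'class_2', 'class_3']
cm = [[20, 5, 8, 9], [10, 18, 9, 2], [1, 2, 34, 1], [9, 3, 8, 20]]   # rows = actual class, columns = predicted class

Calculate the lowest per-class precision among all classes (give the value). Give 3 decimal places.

0.500

Per-class precision (TP/(TP+FP)):
  class_0: TP=20, FP=10+1+9=20 → 20/40 = 0.5000
  class_1: TP=18, FP=5+2+3=10 → 18/28 = 0.6429
  class_2: TP=34, FP=8+9+8=25 → 34/59 = 0.5763
  class_3: TP=20, FP=9+2+1=12 → 20/32 = 0.6250
Lowest is class 'class_0' with precision = 0.500.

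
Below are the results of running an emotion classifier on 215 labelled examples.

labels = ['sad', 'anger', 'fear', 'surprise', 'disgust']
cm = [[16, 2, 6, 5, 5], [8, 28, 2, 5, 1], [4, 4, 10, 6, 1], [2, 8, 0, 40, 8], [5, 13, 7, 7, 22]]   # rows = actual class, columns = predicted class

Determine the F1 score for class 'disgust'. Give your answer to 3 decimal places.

0.484

One-vs-rest for 'disgust': TP = diagonal; FP = other classes predicted 'disgust'; FN = 'disgust' predicted as other.
F1 score = 2·TP/(2·TP+FP+FN).
disgust: TP=22, FP=5+1+1+8=15, FN=5+13+7+7=32 → 44/91 = 0.4835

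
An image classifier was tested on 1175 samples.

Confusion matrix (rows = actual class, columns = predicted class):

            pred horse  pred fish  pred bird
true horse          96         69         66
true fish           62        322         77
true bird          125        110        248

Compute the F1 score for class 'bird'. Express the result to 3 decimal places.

F1 score = 2·TP/(2·TP+FP+FN).
bird: TP=248, FP=66+77=143, FN=125+110=235 → 496/874 = 0.5675

0.568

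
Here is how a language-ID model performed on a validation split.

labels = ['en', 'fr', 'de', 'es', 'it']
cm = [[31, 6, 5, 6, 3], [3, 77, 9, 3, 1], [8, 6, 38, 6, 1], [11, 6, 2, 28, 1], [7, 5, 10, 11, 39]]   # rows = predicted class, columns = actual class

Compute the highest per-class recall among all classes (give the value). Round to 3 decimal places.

Per-class recall (TP/(TP+FN)):
  en: TP=31, FN=3+8+11+7=29 → 31/60 = 0.5167
  fr: TP=77, FN=6+6+6+5=23 → 77/100 = 0.7700
  de: TP=38, FN=5+9+2+10=26 → 38/64 = 0.5938
  es: TP=28, FN=6+3+6+11=26 → 28/54 = 0.5185
  it: TP=39, FN=3+1+1+1=6 → 39/45 = 0.8667
Highest is class 'it' with recall = 0.867.

0.867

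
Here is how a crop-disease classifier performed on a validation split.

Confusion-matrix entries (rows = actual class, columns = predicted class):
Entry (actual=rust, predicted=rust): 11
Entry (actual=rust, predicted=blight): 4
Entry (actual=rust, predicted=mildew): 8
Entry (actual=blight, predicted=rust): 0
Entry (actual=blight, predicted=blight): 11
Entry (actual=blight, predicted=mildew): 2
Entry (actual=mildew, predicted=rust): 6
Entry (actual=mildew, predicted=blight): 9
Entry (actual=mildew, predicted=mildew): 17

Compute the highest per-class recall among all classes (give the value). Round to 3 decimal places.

Per-class recall (TP/(TP+FN)):
  rust: TP=11, FN=4+8=12 → 11/23 = 0.4783
  blight: TP=11, FN=0+2=2 → 11/13 = 0.8462
  mildew: TP=17, FN=6+9=15 → 17/32 = 0.5313
Highest is class 'blight' with recall = 0.846.

0.846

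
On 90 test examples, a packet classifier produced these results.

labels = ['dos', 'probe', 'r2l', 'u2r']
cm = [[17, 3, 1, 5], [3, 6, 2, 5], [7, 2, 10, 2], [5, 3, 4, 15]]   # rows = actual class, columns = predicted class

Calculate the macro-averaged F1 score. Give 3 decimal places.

Per-class F1 score (2·TP/(2·TP+FP+FN)):
  dos: TP=17, FP=3+7+5=15, FN=3+1+5=9 → 34/58 = 0.5862
  probe: TP=6, FP=3+2+3=8, FN=3+2+5=10 → 12/30 = 0.4000
  r2l: TP=10, FP=1+2+4=7, FN=7+2+2=11 → 20/38 = 0.5263
  u2r: TP=15, FP=5+5+2=12, FN=5+3+4=12 → 30/54 = 0.5556
Macro-F1 score = mean = (0.5862 + 0.4000 + 0.5263 + 0.5556) / 4 = 0.517

0.517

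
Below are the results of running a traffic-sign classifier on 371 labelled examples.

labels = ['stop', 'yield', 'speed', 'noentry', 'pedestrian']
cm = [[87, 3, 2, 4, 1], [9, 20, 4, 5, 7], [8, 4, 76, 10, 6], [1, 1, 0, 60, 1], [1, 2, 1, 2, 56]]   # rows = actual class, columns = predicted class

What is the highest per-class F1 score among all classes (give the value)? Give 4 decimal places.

0.8571

Per-class F1 score (2·TP/(2·TP+FP+FN)):
  stop: TP=87, FP=9+8+1+1=19, FN=3+2+4+1=10 → 174/203 = 0.85714
  yield: TP=20, FP=3+4+1+2=10, FN=9+4+5+7=25 → 40/75 = 0.53333
  speed: TP=76, FP=2+4+0+1=7, FN=8+4+10+6=28 → 152/187 = 0.81283
  noentry: TP=60, FP=4+5+10+2=21, FN=1+1+0+1=3 → 120/144 = 0.83333
  pedestrian: TP=56, FP=1+7+6+1=15, FN=1+2+1+2=6 → 112/133 = 0.84211
Highest is class 'stop' with F1 score = 0.8571.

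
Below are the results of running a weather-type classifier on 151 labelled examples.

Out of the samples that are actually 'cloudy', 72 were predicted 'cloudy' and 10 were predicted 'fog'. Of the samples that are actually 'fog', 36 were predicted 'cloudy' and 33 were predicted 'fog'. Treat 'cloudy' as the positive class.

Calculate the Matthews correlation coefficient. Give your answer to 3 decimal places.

0.393

MCC = (TP·TN − FP·FN) / √((TP+FP)(TP+FN)(TN+FP)(TN+FN))
Numerator = 72·33 − 36·10 = 2016
Denominator = √(108·82·69·43) = √26275752 = 5125.9879
MCC = 2016 / 5125.9879 = 0.393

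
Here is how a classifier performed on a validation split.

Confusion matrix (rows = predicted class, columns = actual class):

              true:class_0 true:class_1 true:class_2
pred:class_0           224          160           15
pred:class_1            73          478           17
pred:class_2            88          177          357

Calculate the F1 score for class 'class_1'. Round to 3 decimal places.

0.691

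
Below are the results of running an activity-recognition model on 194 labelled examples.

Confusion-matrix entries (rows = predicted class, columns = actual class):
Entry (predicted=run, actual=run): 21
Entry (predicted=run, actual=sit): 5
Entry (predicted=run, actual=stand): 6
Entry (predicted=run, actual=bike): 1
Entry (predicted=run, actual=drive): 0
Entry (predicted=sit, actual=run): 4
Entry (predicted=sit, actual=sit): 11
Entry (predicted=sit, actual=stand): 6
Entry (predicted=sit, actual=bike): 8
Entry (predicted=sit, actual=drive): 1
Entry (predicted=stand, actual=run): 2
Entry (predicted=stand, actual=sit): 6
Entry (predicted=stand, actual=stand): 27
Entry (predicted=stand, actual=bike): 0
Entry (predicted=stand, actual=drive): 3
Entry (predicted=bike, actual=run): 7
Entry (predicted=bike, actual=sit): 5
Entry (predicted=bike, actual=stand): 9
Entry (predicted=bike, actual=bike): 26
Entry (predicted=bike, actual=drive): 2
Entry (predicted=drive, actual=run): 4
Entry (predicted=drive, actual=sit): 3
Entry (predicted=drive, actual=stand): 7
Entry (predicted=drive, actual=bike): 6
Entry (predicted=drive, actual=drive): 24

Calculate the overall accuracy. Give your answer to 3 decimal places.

Accuracy = trace / total = (21+11+27+26+24=109) / 194 = 109/194 = 0.562

0.562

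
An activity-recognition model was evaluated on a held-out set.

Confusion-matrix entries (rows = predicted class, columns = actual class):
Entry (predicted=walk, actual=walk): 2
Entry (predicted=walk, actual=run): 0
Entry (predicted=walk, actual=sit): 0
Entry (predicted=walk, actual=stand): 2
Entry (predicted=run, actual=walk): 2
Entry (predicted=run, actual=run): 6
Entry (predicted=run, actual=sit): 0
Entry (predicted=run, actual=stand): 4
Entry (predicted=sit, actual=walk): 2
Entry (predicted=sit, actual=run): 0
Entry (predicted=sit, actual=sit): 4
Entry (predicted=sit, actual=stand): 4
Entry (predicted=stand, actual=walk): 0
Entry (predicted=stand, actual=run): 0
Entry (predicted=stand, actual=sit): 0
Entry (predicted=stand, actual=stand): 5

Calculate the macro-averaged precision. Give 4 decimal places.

0.6000

Per-class precision (TP/(TP+FP)):
  walk: TP=2, FP=0+0+2=2 → 2/4 = 0.50000
  run: TP=6, FP=2+0+4=6 → 6/12 = 0.50000
  sit: TP=4, FP=2+0+4=6 → 4/10 = 0.40000
  stand: TP=5, FP=0+0+0=0 → 5/5 = 1.00000
Macro-precision = mean = (0.50000 + 0.50000 + 0.40000 + 1.00000) / 4 = 0.6000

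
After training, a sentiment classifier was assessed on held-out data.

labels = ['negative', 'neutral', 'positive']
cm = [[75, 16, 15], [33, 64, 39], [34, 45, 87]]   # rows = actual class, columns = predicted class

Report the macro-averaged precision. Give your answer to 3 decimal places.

Per-class precision (TP/(TP+FP)):
  negative: TP=75, FP=33+34=67 → 75/142 = 0.5282
  neutral: TP=64, FP=16+45=61 → 64/125 = 0.5120
  positive: TP=87, FP=15+39=54 → 87/141 = 0.6170
Macro-precision = mean = (0.5282 + 0.5120 + 0.6170) / 3 = 0.552

0.552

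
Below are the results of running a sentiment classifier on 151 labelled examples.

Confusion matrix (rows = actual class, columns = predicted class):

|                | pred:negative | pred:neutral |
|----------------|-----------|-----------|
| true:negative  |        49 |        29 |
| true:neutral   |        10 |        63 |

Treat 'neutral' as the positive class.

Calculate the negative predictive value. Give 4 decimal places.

NPV = TN/(TN+FN) = 49/(49+10) = 0.8305

0.8305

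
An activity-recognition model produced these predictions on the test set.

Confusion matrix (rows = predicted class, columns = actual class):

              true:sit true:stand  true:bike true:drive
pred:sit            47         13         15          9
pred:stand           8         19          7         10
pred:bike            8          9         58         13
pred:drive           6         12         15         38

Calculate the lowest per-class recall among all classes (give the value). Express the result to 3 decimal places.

Per-class recall (TP/(TP+FN)):
  sit: TP=47, FN=8+8+6=22 → 47/69 = 0.6812
  stand: TP=19, FN=13+9+12=34 → 19/53 = 0.3585
  bike: TP=58, FN=15+7+15=37 → 58/95 = 0.6105
  drive: TP=38, FN=9+10+13=32 → 38/70 = 0.5429
Lowest is class 'stand' with recall = 0.358.

0.358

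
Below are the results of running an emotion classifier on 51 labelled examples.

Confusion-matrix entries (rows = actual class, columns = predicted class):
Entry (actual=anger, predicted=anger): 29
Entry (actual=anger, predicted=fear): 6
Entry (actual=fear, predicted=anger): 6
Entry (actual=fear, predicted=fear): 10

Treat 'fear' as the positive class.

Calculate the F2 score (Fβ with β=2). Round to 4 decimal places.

0.6250

Fβ = (1+β²)·TP / ((1+β²)·TP + β²·FN + FP), with β²=4
= 5·10 / (5·10 + 4·6 + 6) = 0.6250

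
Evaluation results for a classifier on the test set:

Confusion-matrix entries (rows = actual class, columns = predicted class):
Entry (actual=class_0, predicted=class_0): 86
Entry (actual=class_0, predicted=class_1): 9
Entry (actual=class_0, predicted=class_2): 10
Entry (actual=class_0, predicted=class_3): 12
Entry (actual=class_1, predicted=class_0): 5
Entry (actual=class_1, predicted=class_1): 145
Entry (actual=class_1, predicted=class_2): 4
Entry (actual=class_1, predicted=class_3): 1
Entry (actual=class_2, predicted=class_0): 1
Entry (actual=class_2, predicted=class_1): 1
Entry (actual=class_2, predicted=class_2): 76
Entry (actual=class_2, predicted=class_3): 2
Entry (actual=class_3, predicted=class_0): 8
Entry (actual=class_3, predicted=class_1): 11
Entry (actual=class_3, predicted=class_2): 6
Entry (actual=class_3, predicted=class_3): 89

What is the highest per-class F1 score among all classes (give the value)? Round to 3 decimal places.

0.903

Per-class F1 score (2·TP/(2·TP+FP+FN)):
  class_0: TP=86, FP=5+1+8=14, FN=9+10+12=31 → 172/217 = 0.7926
  class_1: TP=145, FP=9+1+11=21, FN=5+4+1=10 → 290/321 = 0.9034
  class_2: TP=76, FP=10+4+6=20, FN=1+1+2=4 → 152/176 = 0.8636
  class_3: TP=89, FP=12+1+2=15, FN=8+11+6=25 → 178/218 = 0.8165
Highest is class 'class_1' with F1 score = 0.903.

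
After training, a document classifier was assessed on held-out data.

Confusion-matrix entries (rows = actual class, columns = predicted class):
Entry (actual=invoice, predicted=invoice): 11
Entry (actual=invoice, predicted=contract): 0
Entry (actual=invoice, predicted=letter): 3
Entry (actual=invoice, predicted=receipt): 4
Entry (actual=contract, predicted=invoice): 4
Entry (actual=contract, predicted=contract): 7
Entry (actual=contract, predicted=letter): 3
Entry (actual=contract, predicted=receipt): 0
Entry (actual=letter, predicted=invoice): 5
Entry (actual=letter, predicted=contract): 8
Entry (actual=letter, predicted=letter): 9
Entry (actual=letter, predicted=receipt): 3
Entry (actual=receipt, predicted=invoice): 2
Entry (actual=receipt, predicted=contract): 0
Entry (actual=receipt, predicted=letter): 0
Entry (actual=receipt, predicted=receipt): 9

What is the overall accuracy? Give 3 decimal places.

0.529

Accuracy = trace / total = (11+7+9+9=36) / 68 = 36/68 = 0.529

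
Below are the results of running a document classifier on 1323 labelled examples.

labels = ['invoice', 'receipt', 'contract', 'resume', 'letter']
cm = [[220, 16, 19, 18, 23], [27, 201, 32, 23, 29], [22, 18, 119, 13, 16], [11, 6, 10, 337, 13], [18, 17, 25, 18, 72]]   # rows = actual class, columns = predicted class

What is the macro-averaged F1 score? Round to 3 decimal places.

0.677

Per-class F1 score (2·TP/(2·TP+FP+FN)):
  invoice: TP=220, FP=27+22+11+18=78, FN=16+19+18+23=76 → 440/594 = 0.7407
  receipt: TP=201, FP=16+18+6+17=57, FN=27+32+23+29=111 → 402/570 = 0.7053
  contract: TP=119, FP=19+32+10+25=86, FN=22+18+13+16=69 → 238/393 = 0.6056
  resume: TP=337, FP=18+23+13+18=72, FN=11+6+10+13=40 → 674/786 = 0.8575
  letter: TP=72, FP=23+29+16+13=81, FN=18+17+25+18=78 → 144/303 = 0.4752
Macro-F1 score = mean = (0.7407 + 0.7053 + 0.6056 + 0.8575 + 0.4752) / 5 = 0.677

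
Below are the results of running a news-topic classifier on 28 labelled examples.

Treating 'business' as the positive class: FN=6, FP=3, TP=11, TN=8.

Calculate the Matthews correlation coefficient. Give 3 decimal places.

0.366

MCC = (TP·TN − FP·FN) / √((TP+FP)(TP+FN)(TN+FP)(TN+FN))
Numerator = 11·8 − 3·6 = 70
Denominator = √(14·17·11·14) = √36652 = 191.4471
MCC = 70 / 191.4471 = 0.366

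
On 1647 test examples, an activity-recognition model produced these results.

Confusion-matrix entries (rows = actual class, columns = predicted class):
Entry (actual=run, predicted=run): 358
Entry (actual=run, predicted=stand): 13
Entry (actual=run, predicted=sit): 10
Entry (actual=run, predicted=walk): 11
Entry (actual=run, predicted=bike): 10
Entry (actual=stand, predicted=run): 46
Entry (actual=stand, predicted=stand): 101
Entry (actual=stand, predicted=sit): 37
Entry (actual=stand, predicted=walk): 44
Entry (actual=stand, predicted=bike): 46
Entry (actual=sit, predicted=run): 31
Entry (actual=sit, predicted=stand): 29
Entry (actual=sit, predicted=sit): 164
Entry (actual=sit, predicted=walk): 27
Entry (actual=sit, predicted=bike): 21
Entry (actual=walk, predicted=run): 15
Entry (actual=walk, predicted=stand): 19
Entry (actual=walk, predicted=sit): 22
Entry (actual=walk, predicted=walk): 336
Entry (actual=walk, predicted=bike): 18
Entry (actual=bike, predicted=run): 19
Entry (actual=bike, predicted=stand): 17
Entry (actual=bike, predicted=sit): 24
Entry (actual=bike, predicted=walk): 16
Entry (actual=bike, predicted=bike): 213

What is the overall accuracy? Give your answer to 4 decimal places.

Accuracy = trace / total = (358+101+164+336+213=1172) / 1647 = 1172/1647 = 0.7116

0.7116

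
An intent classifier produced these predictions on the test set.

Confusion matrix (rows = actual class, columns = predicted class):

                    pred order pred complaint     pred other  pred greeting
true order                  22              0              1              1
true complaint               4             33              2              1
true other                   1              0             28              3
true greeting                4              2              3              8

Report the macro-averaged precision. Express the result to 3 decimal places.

0.773

Per-class precision (TP/(TP+FP)):
  order: TP=22, FP=4+1+4=9 → 22/31 = 0.7097
  complaint: TP=33, FP=0+0+2=2 → 33/35 = 0.9429
  other: TP=28, FP=1+2+3=6 → 28/34 = 0.8235
  greeting: TP=8, FP=1+1+3=5 → 8/13 = 0.6154
Macro-precision = mean = (0.7097 + 0.9429 + 0.8235 + 0.6154) / 4 = 0.773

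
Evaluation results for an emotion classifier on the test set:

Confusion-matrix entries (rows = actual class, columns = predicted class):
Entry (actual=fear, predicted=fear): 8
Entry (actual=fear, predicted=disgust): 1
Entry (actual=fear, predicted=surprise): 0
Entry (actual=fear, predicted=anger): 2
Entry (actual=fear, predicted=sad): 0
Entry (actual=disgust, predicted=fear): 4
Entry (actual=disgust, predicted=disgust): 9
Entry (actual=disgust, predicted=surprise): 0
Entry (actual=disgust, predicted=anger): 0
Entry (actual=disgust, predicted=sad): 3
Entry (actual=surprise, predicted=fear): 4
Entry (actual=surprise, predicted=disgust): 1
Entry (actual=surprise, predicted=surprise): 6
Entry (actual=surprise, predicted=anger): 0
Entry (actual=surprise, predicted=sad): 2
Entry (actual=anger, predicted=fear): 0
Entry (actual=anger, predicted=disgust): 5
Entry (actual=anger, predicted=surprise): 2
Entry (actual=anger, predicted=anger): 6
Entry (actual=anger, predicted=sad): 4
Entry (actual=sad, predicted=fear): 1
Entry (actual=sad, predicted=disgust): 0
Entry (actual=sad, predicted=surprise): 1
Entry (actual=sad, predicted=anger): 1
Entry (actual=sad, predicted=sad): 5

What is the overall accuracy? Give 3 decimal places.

0.523

Accuracy = trace / total = (8+9+6+6+5=34) / 65 = 34/65 = 0.523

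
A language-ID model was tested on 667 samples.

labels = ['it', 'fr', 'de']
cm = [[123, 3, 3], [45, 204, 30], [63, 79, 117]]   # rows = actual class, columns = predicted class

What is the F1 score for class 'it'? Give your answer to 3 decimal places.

0.683

Treat 'it' as positive and all other classes as negative.
F1 score = 2·TP/(2·TP+FP+FN).
it: TP=123, FP=45+63=108, FN=3+3=6 → 246/360 = 0.6833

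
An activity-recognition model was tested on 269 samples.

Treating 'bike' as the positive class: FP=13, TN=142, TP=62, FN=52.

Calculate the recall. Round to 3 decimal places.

Recall = TP/(TP+FN) = 62/(62+52) = 62/114 = 0.544

0.544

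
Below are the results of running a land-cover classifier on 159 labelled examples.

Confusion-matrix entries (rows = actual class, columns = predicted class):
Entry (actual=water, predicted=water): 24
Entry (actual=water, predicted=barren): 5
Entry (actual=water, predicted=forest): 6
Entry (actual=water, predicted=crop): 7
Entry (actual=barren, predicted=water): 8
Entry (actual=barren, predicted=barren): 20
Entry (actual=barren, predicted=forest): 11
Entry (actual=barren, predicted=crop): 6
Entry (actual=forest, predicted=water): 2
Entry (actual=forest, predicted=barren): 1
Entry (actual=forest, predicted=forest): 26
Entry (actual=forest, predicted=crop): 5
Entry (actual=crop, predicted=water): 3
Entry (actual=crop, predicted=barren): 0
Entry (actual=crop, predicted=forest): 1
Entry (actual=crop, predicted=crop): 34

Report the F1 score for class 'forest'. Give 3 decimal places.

One-vs-rest for 'forest': TP = diagonal; FP = other classes predicted 'forest'; FN = 'forest' predicted as other.
F1 score = 2·TP/(2·TP+FP+FN).
forest: TP=26, FP=6+11+1=18, FN=2+1+5=8 → 52/78 = 0.6667

0.667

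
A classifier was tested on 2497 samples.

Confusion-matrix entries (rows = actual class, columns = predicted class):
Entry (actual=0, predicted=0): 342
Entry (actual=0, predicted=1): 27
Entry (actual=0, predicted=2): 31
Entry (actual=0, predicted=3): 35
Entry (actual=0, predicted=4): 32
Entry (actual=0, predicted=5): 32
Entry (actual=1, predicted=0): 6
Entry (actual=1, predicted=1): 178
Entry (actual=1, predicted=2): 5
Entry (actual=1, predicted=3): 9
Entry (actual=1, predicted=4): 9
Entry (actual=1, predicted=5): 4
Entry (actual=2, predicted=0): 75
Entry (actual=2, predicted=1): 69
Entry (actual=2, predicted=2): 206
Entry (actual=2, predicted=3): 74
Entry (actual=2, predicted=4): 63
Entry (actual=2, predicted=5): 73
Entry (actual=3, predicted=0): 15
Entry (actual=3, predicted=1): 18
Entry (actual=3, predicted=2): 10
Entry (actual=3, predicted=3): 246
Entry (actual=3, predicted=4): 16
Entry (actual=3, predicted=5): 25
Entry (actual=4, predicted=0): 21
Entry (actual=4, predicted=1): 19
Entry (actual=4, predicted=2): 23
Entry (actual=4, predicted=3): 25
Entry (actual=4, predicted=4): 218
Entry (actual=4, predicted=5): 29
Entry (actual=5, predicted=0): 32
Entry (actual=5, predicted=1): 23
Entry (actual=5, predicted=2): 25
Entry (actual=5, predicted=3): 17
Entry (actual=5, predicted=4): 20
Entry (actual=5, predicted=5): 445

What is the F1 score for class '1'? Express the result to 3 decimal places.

0.653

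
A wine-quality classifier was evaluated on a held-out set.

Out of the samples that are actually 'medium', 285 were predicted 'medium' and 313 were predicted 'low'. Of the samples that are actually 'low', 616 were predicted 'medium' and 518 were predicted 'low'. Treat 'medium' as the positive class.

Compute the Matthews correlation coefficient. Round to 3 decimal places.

-0.063

MCC = (TP·TN − FP·FN) / √((TP+FP)(TP+FN)(TN+FP)(TN+FN))
Numerator = 285·518 − 616·313 = -45178
Denominator = √(901·598·1134·831) = √507738450492 = 712557.6822
MCC = -45178 / 712557.6822 = -0.063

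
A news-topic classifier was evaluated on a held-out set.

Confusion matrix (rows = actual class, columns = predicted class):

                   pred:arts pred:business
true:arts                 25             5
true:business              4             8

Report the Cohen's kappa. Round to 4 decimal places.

0.4878

Observed agreement pₒ = trace/N = 33/42 = 0.78571
Expected agreement pₑ = Σ (rowᵢ·colᵢ)/N² = (30·29 + 12·13)/42² = 0.58163
κ = (pₒ − pₑ)/(1 − pₑ) = (0.78571 − 0.58163)/(1 − 0.58163) = 0.4878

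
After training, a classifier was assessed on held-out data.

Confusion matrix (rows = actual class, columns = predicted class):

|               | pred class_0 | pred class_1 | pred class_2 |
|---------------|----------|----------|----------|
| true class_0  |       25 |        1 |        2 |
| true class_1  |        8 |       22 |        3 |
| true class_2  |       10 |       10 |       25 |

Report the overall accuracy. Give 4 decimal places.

Accuracy = trace / total = (25+22+25=72) / 106 = 72/106 = 0.6792

0.6792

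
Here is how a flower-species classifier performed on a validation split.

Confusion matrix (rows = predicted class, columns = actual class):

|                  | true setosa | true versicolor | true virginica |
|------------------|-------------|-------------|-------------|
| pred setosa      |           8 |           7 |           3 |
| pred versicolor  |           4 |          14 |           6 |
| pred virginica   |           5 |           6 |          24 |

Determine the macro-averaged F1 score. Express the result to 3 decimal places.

0.571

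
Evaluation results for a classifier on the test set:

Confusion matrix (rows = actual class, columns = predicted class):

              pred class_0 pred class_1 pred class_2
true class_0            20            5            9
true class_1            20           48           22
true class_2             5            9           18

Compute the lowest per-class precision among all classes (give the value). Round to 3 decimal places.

0.367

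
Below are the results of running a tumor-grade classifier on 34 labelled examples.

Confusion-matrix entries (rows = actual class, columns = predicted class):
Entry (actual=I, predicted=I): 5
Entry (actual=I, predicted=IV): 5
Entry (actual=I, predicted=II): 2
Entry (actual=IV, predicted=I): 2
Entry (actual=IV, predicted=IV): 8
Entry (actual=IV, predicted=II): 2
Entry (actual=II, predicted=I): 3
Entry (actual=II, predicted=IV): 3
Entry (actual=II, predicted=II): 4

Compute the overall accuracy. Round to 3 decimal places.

Accuracy = trace / total = (5+8+4=17) / 34 = 17/34 = 0.500

0.500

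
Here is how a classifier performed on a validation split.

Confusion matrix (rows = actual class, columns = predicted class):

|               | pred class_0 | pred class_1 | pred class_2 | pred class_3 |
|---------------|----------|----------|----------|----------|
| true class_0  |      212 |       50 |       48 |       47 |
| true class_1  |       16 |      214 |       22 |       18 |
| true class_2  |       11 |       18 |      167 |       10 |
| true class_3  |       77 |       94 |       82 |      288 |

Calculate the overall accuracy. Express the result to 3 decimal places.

0.641

Accuracy = trace / total = (212+214+167+288=881) / 1374 = 881/1374 = 0.641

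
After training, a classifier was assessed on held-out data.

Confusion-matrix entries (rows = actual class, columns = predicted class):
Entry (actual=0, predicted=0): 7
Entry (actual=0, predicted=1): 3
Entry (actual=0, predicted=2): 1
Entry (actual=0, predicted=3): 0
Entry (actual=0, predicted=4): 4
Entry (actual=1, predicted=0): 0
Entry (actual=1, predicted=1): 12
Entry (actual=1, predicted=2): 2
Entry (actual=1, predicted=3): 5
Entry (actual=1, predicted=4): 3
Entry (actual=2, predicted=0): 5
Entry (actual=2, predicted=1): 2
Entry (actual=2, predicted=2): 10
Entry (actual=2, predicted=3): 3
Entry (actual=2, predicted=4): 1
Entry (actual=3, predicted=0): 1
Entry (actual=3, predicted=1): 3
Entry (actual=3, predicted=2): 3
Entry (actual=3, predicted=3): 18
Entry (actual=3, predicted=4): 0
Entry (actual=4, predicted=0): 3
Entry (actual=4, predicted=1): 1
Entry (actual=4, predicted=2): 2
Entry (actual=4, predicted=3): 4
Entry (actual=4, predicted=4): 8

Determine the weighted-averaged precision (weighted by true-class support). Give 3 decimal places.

Per-class precision (TP/(TP+FP)):
  0: TP=7, FP=0+5+1+3=9 → 7/16 = 0.4375
  1: TP=12, FP=3+2+3+1=9 → 12/21 = 0.5714
  2: TP=10, FP=1+2+3+2=8 → 10/18 = 0.5556
  3: TP=18, FP=0+5+3+4=12 → 18/30 = 0.6000
  4: TP=8, FP=4+3+1+0=8 → 8/16 = 0.5000
Weighted-precision = Σ (supportᵢ/N)·precisionᵢ with N=101: (15/101)·0.4375 + (22/101)·0.5714 + (21/101)·0.5556 + (25/101)·0.6000 + (18/101)·0.5000 = 0.543

0.543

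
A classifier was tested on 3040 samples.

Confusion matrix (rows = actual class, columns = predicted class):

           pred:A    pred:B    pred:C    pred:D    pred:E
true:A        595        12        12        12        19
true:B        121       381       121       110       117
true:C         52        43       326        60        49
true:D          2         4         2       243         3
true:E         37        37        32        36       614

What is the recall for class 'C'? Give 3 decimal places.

One-vs-rest for 'C': TP = diagonal; FP = other classes predicted 'C'; FN = 'C' predicted as other.
recall = TP/(TP+FN).
C: TP=326, FN=52+43+60+49=204 → 326/530 = 0.6151

0.615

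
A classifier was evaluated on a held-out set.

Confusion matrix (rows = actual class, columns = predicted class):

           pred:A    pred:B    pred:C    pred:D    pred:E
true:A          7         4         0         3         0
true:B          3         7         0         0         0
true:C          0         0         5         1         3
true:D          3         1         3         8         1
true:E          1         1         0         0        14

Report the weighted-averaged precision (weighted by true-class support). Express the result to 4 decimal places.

0.6326

Per-class precision (TP/(TP+FP)):
  A: TP=7, FP=3+0+3+1=7 → 7/14 = 0.50000
  B: TP=7, FP=4+0+1+1=6 → 7/13 = 0.53846
  C: TP=5, FP=0+0+3+0=3 → 5/8 = 0.62500
  D: TP=8, FP=3+0+1+0=4 → 8/12 = 0.66667
  E: TP=14, FP=0+0+3+1=4 → 14/18 = 0.77778
Weighted-precision = Σ (supportᵢ/N)·precisionᵢ with N=65: (14/65)·0.50000 + (10/65)·0.53846 + (9/65)·0.62500 + (16/65)·0.66667 + (16/65)·0.77778 = 0.6326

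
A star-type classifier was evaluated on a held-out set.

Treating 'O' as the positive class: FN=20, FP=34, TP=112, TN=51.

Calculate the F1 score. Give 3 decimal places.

0.806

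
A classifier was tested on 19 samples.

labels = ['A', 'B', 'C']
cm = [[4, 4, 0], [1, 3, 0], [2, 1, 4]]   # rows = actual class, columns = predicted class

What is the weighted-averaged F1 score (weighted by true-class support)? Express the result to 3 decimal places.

0.598

Per-class F1 score (2·TP/(2·TP+FP+FN)):
  A: TP=4, FP=1+2=3, FN=4+0=4 → 8/15 = 0.5333
  B: TP=3, FP=4+1=5, FN=1+0=1 → 6/12 = 0.5000
  C: TP=4, FP=0+0=0, FN=2+1=3 → 8/11 = 0.7273
Weighted-F1 score = Σ (supportᵢ/N)·F1 scoreᵢ with N=19: (8/19)·0.5333 + (4/19)·0.5000 + (7/19)·0.7273 = 0.598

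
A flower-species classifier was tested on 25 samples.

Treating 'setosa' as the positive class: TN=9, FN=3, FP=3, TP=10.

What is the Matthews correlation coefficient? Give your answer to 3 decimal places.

MCC = (TP·TN − FP·FN) / √((TP+FP)(TP+FN)(TN+FP)(TN+FN))
Numerator = 10·9 − 3·3 = 81
Denominator = √(13·13·12·12) = √24336 = 156.0000
MCC = 81 / 156.0000 = 0.519

0.519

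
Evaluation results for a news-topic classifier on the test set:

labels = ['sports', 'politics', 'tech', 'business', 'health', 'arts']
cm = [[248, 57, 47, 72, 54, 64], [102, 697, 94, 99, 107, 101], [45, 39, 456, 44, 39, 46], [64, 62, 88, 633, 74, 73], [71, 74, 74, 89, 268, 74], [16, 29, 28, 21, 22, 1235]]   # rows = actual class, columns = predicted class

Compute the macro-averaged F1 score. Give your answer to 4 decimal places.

Per-class F1 score (2·TP/(2·TP+FP+FN)):
  sports: TP=248, FP=102+45+64+71+16=298, FN=57+47+72+54+64=294 → 496/1088 = 0.45588
  politics: TP=697, FP=57+39+62+74+29=261, FN=102+94+99+107+101=503 → 1394/2158 = 0.64597
  tech: TP=456, FP=47+94+88+74+28=331, FN=45+39+44+39+46=213 → 912/1456 = 0.62637
  business: TP=633, FP=72+99+44+89+21=325, FN=64+62+88+74+73=361 → 1266/1952 = 0.64857
  health: TP=268, FP=54+107+39+74+22=296, FN=71+74+74+89+74=382 → 536/1214 = 0.44152
  arts: TP=1235, FP=64+101+46+73+74=358, FN=16+29+28+21+22=116 → 2470/2944 = 0.83899
Macro-F1 score = mean = (0.45588 + 0.64597 + 0.62637 + 0.64857 + 0.44152 + 0.83899) / 6 = 0.6096

0.6096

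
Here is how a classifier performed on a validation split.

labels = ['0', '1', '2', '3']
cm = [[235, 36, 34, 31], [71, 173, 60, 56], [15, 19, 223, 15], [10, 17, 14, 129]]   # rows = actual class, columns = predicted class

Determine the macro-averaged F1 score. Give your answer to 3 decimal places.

Per-class F1 score (2·TP/(2·TP+FP+FN)):
  0: TP=235, FP=71+15+10=96, FN=36+34+31=101 → 470/667 = 0.7046
  1: TP=173, FP=36+19+17=72, FN=71+60+56=187 → 346/605 = 0.5719
  2: TP=223, FP=34+60+14=108, FN=15+19+15=49 → 446/603 = 0.7396
  3: TP=129, FP=31+56+15=102, FN=10+17+14=41 → 258/401 = 0.6434
Macro-F1 score = mean = (0.7046 + 0.5719 + 0.7396 + 0.6434) / 4 = 0.665

0.665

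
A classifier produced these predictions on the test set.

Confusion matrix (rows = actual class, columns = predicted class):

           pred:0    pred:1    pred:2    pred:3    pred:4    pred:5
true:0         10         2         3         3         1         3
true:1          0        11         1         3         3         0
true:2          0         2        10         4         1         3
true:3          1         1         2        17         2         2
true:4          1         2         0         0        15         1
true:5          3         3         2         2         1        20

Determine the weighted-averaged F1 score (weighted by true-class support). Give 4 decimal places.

0.6115

Per-class F1 score (2·TP/(2·TP+FP+FN)):
  0: TP=10, FP=0+0+1+1+3=5, FN=2+3+3+1+3=12 → 20/37 = 0.54054
  1: TP=11, FP=2+2+1+2+3=10, FN=0+1+3+3+0=7 → 22/39 = 0.56410
  2: TP=10, FP=3+1+2+0+2=8, FN=0+2+4+1+3=10 → 20/38 = 0.52632
  3: TP=17, FP=3+3+4+0+2=12, FN=1+1+2+2+2=8 → 34/54 = 0.62963
  4: TP=15, FP=1+3+1+2+1=8, FN=1+2+0+0+1=4 → 30/42 = 0.71429
  5: TP=20, FP=3+0+3+2+1=9, FN=3+3+2+2+1=11 → 40/60 = 0.66667
Weighted-F1 score = Σ (supportᵢ/N)·F1 scoreᵢ with N=135: (22/135)·0.54054 + (18/135)·0.56410 + (20/135)·0.52632 + (25/135)·0.62963 + (19/135)·0.71429 + (31/135)·0.66667 = 0.6115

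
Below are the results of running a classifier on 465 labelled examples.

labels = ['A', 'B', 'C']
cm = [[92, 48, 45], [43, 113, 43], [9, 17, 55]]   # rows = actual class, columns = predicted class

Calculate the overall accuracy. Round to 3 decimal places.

Accuracy = trace / total = (92+113+55=260) / 465 = 260/465 = 0.559

0.559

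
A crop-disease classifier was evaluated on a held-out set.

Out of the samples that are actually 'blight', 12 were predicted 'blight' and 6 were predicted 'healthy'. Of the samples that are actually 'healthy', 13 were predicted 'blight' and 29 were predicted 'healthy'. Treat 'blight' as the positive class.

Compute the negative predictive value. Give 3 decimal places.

0.829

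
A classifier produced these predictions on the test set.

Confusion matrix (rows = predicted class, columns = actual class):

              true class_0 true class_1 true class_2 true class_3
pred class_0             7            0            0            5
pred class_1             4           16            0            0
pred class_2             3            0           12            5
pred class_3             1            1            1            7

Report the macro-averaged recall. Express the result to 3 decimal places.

Per-class recall (TP/(TP+FN)):
  class_0: TP=7, FN=4+3+1=8 → 7/15 = 0.4667
  class_1: TP=16, FN=0+0+1=1 → 16/17 = 0.9412
  class_2: TP=12, FN=0+0+1=1 → 12/13 = 0.9231
  class_3: TP=7, FN=5+0+5=10 → 7/17 = 0.4118
Macro-recall = mean = (0.4667 + 0.9412 + 0.9231 + 0.4118) / 4 = 0.686

0.686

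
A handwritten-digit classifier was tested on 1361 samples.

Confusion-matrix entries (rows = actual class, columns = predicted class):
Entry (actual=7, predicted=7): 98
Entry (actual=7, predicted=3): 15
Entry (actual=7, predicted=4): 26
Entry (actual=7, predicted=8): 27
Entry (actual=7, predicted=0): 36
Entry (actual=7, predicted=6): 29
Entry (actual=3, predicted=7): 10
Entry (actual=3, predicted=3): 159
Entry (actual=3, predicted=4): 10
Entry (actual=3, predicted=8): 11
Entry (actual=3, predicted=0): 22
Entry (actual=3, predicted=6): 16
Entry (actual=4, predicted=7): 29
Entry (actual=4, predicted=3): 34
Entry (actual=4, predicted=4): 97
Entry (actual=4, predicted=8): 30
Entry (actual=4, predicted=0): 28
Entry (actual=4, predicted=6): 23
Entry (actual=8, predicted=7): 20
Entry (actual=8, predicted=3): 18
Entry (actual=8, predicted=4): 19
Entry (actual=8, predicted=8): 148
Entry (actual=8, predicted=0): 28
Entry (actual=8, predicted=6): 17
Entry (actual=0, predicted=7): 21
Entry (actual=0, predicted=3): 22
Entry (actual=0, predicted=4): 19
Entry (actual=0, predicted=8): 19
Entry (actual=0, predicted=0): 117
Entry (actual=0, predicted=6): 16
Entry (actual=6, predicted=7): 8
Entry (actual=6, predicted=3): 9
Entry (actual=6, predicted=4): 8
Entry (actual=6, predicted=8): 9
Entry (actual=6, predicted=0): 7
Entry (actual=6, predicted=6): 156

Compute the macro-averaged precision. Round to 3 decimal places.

Per-class precision (TP/(TP+FP)):
  7: TP=98, FP=10+29+20+21+8=88 → 98/186 = 0.5269
  3: TP=159, FP=15+34+18+22+9=98 → 159/257 = 0.6187
  4: TP=97, FP=26+10+19+19+8=82 → 97/179 = 0.5419
  8: TP=148, FP=27+11+30+19+9=96 → 148/244 = 0.6066
  0: TP=117, FP=36+22+28+28+7=121 → 117/238 = 0.4916
  6: TP=156, FP=29+16+23+17+16=101 → 156/257 = 0.6070
Macro-precision = mean = (0.5269 + 0.6187 + 0.5419 + 0.6066 + 0.4916 + 0.6070) / 6 = 0.565

0.565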